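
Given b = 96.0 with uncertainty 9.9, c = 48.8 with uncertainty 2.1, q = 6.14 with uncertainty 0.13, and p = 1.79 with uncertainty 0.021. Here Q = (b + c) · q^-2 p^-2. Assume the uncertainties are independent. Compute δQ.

0.102

Let u = b + c = 145. δu = √(δb² + δc²) = √(98.0 + 4.41) = 10.1, so δu/u = 0.0699.
Q is then a monomial in u, q, p:
δQ/Q = √((δu/u)² + (-2·δq/q)² + (-2·δp/p)²) = √(0.00488 + 0.00179 + 0.000551) = 0.0850
Q = 1.20, so δQ = 0.0850 × 1.20 = 0.102.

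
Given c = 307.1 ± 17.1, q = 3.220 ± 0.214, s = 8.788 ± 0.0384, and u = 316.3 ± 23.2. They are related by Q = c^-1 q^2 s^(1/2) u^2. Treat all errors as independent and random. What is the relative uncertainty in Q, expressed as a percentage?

20.6%

Q is a product of powers, so relative uncertainties combine in quadrature:
  (-1·δc/c)² = (-1×0.0557)² = 0.00310;  (2·δq/q)² = (2×0.0665)² = 0.0177;  (½·δs/s)² = (0.5×0.00437)² = 4.77e-06;  (2·δu/u)² = (2×0.0733)² = 0.0215
δQ/Q = √(0.0423) = 0.206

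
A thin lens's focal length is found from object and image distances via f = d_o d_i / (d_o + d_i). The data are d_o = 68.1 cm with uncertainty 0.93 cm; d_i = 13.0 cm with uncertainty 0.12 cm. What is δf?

0.0879 cm

∂f/∂d_o = (d_i/(d_o+d_i))² = 0.0257;  ∂f/∂d_i = (d_o/(d_o+d_i))² = 0.705
δf = √((∂f/∂d_o · δd_o)² + (∂f/∂d_i · δd_i)²) = √(0.000571 + 0.00716) = 0.0879 cm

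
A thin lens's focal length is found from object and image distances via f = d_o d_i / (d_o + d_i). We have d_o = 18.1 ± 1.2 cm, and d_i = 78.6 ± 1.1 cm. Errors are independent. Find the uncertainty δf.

∂f/∂d_o = (d_i/(d_o+d_i))² = 0.661;  ∂f/∂d_i = (d_o/(d_o+d_i))² = 0.0350
δf = √((∂f/∂d_o · δd_o)² + (∂f/∂d_i · δd_i)²) = √(0.629 + 0.00149) = 0.794 cm

0.794 cm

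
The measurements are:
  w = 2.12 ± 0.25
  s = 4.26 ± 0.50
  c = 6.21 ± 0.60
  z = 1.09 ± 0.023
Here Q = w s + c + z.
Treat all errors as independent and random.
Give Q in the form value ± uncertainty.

Let p = w·s = 9.03. δp/p = √((1·δw/w)² + (1·δs/s)²) = √(0.0139 + 0.0138) = 0.166, so δp = 1.50.
Q = p + c + z: δQ = √(δp² + δc² + δz²) = √(2.26 + 0.360 + 0.000529) = 1.62
Q = 16.3.

16.3 ± 1.62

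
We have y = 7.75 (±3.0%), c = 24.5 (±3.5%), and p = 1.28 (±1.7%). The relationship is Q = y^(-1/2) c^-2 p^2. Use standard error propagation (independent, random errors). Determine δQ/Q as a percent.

7.93%

For a monomial Q ∝ y^(-1/2), c^-2, p^2, fractional errors add in quadrature:
  (−½·δy/y)² = (-0.5×0.0300)² = 0.000225;  (-2·δc/c)² = (-2×0.0350)² = 0.00490;  (2·δp/p)² = (2×0.0170)² = 0.00116
δQ/Q = √(0.00628) = 0.0793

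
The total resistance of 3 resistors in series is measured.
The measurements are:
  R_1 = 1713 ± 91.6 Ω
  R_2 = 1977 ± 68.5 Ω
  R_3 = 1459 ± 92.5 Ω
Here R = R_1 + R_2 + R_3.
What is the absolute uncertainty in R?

Absolute uncertainties add in quadrature for a linear combination:
  (δR_1)² = 8390;  (δR_2)² = 4690;  (δR_3)² = 8560
δR = √(21600) = 147 Ω

147 Ω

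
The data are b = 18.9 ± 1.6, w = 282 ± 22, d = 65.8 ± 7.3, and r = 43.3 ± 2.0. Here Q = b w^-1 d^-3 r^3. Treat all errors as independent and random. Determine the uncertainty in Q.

Since Q is a product/quotient, work with relative uncertainties:
  (1·δb/b)² = (1×0.0847)² = 0.00717;  (-1·δw/w)² = (-1×0.0780)² = 0.00609;  (-3·δd/d)² = (-3×0.111)² = 0.111;  (3·δr/r)² = (3×0.0462)² = 0.0192
δQ/Q = √(0.143) = 0.378
Q = 0.0191, so δQ = 0.378 × 0.0191 = 0.00723.

0.00723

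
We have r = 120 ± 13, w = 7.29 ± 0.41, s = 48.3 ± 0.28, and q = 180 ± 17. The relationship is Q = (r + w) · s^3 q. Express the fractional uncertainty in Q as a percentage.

14.0%

Let u = r + w = 127. δu = √(δr² + δw²) = √(169 + 0.168) = 13.0, so δu/u = 0.102.
Q is then a monomial in u, s, q:
δQ/Q = √((δu/u)² + (3·δs/s)² + (1·δq/q)²) = √(0.0104 + 0.000302 + 0.00892) = 0.140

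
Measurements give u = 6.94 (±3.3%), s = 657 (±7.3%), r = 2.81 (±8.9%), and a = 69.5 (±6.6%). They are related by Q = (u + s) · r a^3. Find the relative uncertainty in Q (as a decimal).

Let w = u + s = 664. δw = √(δu² + δs²) = √(0.0525 + 2300) = 48.0, so δw/w = 0.0722.
Q is then a monomial in w, r, a:
δQ/Q = √((δw/w)² + (1·δr/r)² + (3·δa/a)²) = √(0.00522 + 0.00792 + 0.0392) = 0.229

0.229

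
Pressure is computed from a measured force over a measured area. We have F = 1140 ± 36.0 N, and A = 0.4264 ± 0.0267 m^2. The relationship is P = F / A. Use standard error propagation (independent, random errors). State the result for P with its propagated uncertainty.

2674 ± 187 Pa

Since P is a product/quotient, work with relative uncertainties:
  (1·δF/F)² = (1×0.0316)² = 0.000997;  (-1·δA/A)² = (-1×0.0626)² = 0.00392
δP/P = √(0.00492) = 0.0701
P = 2674 Pa, so δP = 0.0701 × 2674 = 187 Pa.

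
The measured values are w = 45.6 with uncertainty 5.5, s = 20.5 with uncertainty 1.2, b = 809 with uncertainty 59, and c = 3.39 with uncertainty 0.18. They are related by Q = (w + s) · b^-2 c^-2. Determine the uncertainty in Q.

1.75e-06

Let u = w + s = 66.1. δu = √(δw² + δs²) = √(30.2 + 1.44) = 5.63, so δu/u = 0.0852.
Q is then a monomial in u, b, c:
δQ/Q = √((δu/u)² + (-2·δb/b)² + (-2·δc/c)²) = √(0.00725 + 0.0213 + 0.0113) = 0.200
Q = 8.79e-06, so δQ = 0.200 × 8.79e-06 = 1.75e-06.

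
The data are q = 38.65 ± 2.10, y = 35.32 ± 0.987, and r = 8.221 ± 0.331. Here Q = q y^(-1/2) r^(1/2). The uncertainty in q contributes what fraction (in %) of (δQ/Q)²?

(δQ/Q)² = (1·δq/q)² + (−½·δy/y)² + (½·δr/r)²
  q term: (1×0.0543)² = 0.00295
  y term: (-0.5×0.0279)² = 0.000195
  r term: (0.5×0.0403)² = 0.000405
Total = 0.00355. Share from q = 0.00295/0.00355 = 0.831.

83.1%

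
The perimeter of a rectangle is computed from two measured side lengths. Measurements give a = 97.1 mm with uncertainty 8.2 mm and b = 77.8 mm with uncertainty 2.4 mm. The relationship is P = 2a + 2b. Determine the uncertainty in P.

Each term contributes (cᵢ δxᵢ)² to (δP)²:
  (2·δa)² = 269;  (2·δb)² = 23.0
δP = √(292) = 17.1 mm

17.1 mm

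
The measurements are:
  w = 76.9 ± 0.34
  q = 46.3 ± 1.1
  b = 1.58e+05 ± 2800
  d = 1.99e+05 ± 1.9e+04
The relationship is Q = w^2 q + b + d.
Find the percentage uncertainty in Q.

3.24%

Let p = w^2·q = 2.74e+05. δp/p = √((2·δw/w)² + (1·δq/q)²) = √(7.82e-05 + 0.000564) = 0.0254, so δp = 6940.
Q = p + b + d: δQ = √(δp² + δb² + δd²) = √(4.82e+07 + 7.84e+06 + 3.61e+08) = 20400
Q = 6.31e+05, so δQ/Q = 20400/6.31e+05 = 0.0324.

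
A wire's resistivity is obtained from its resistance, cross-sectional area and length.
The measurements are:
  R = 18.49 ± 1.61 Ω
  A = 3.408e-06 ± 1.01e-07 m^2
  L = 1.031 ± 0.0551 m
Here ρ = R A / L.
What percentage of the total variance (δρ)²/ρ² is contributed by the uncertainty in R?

67.0%

(δρ/ρ)² = (1·δR/R)² + (1·δA/A)² + (-1·δL/L)²
  R term: (1×0.0871)² = 0.00758
  A term: (1×0.0296)² = 0.000878
  L term: (-1×0.0534)² = 0.00286
Total = 0.0113. Share from R = 0.00758/0.0113 = 0.670.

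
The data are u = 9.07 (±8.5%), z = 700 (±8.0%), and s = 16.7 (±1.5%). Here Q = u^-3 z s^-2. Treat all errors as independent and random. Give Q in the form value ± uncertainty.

Products/powers → add relative errors in quadrature, weighted by exponent:
  (-3·δu/u)² = (-3×0.0850)² = 0.0650;  (1·δz/z)² = (1×0.0800)² = 0.00640;  (-2·δs/s)² = (-2×0.0150)² = 0.000900
δQ/Q = √(0.0723) = 0.269
Q = 0.00336, so δQ = 0.269 × 0.00336 = 0.000905.

0.00336 ± 0.000905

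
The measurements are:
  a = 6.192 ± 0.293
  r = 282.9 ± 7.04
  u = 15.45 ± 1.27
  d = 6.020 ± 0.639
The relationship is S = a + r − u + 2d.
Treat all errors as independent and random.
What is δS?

Sums and differences: (δS)² = Σ (cᵢ δxᵢ)².
  (δa)² = 0.0858;  (δr)² = 49.6;  (δu)² = 1.61;  (2·δd)² = 1.63
δS = √(52.9) = 7.27

7.27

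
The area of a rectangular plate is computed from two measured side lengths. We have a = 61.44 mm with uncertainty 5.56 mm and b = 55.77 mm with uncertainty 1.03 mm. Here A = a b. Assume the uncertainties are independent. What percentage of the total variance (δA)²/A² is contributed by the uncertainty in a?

96.0%

(δA/A)² = (1·δa/a)² + (1·δb/b)²
  a term: (1×0.0905)² = 0.00819
  b term: (1×0.0185)² = 0.000341
Total = 0.00853. Share from a = 0.00819/0.00853 = 0.960.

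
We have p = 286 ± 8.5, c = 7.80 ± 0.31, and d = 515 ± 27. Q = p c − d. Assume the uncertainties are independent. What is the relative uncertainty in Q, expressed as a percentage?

Let w = p·c = 2230. δw/w = √((1·δp/p)² + (1·δc/c)²) = √(0.000883 + 0.00158) = 0.0496, so δw = 111.
Q = w − d: δQ = √(δw² + δd²) = √(12300 + 729) = 114
Q = 1720, so δQ/Q = 114/1720 = 0.0664.

6.64%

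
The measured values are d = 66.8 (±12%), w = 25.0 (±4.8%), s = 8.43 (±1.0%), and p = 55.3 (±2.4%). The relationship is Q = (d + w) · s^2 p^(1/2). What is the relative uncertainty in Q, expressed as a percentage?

Let u = d + w = 91.8. δu = √(δd² + δw²) = √(64.3 + 1.44) = 8.11, so δu/u = 0.0883.
Q is then a monomial in u, s, p:
δQ/Q = √((δu/u)² + (2·δs/s)² + (½·δp/p)²) = √(0.00780 + 0.000400 + 0.000144) = 0.0913

9.13%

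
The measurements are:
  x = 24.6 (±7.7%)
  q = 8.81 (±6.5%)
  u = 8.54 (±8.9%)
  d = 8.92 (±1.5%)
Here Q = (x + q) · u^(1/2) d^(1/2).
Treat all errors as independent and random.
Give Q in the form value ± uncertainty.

Let w = x + q = 33.4. δw = √(δx² + δq²) = √(3.59 + 0.328) = 1.98, so δw/w = 0.0592.
Q is then a monomial in w, u, d:
δQ/Q = √((δw/w)² + (½·δu/u)² + (½·δd/d)²) = √(0.00351 + 0.00198 + 5.63e-05) = 0.0745
Q = 292, so δQ = 0.0745 × 292 = 21.7.

292 ± 21.7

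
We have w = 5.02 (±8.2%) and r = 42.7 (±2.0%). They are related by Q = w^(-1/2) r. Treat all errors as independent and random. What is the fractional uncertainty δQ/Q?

0.0456

Each factor contributes (exponent × relative error)² to (δQ/Q)²:
  (−½·δw/w)² = (-0.5×0.0820)² = 0.00168;  (1·δr/r)² = (1×0.0200)² = 0.000400
δQ/Q = √(0.00208) = 0.0456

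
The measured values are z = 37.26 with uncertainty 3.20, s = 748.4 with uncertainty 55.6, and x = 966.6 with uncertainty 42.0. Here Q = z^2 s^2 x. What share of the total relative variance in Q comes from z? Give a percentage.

(δQ/Q)² = (2·δz/z)² + (2·δs/s)² + (1·δx/x)²
  z term: (2×0.0859)² = 0.0295
  s term: (2×0.0743)² = 0.0221
  x term: (1×0.0435)² = 0.00189
Total = 0.0535. Share from z = 0.0295/0.0535 = 0.552.

55.2%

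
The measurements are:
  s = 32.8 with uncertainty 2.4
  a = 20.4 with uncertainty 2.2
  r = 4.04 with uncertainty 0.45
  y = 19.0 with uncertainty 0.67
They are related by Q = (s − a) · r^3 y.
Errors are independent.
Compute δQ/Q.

0.426

Let u = s − a = 12.4. δu = √(δs² + δa²) = √(5.76 + 4.84) = 3.26, so δu/u = 0.263.
Q is then a monomial in u, r, y:
δQ/Q = √((δu/u)² + (3·δr/r)² + (1·δy/y)²) = √(0.0689 + 0.112 + 0.00124) = 0.426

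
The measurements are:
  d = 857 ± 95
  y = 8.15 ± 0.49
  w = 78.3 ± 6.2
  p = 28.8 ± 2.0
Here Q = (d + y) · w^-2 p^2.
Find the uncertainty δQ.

Let u = d + y = 865. δu = √(δd² + δy²) = √(9020 + 0.240) = 95.0, so δu/u = 0.110.
Q is then a monomial in u, w, p:
δQ/Q = √((δu/u)² + (-2·δw/w)² + (2·δp/p)²) = √(0.0121 + 0.0251 + 0.0193) = 0.238
Q = 117, so δQ = 0.238 × 117 = 27.8.

27.8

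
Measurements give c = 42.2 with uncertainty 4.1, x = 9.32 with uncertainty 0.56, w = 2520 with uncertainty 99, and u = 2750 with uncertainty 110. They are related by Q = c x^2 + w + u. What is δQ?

Let p = c·x^2 = 3670. δp/p = √((1·δc/c)² + (2·δx/x)²) = √(0.00944 + 0.0144) = 0.155, so δp = 566.
Q = p + w + u: δQ = √(δp² + δw² + δu²) = √(3.21e+05 + 9800 + 12100) = 585

585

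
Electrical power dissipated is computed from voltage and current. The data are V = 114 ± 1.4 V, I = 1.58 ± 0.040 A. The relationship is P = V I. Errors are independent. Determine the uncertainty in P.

5.07 W

Products/powers → add relative errors in quadrature, weighted by exponent:
  (1·δV/V)² = (1×0.0123)² = 0.000151;  (1·δI/I)² = (1×0.0253)² = 0.000641
δP/P = √(0.000792) = 0.0281
P = 180 W, so δP = 0.0281 × 180 = 5.07 W.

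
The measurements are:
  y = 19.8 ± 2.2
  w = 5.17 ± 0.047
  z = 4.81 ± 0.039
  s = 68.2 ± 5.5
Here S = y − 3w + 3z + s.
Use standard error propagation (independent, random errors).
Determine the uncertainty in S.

5.93

For a sum/difference, combine absolute errors in quadrature:
  (δy)² = 4.84;  (3·δw)² = 0.0199;  (3·δz)² = 0.0137;  (δs)² = 30.2
δS = √(35.1) = 5.93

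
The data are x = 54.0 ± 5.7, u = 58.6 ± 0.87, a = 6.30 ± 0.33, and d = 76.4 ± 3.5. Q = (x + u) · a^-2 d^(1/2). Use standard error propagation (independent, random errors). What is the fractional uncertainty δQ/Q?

0.119

Let w = x + u = 113. δw = √(δx² + δu²) = √(32.5 + 0.757) = 5.77, so δw/w = 0.0512.
Q is then a monomial in w, a, d:
δQ/Q = √((δw/w)² + (-2·δa/a)² + (½·δd/d)²) = √(0.00262 + 0.0110 + 0.000525) = 0.119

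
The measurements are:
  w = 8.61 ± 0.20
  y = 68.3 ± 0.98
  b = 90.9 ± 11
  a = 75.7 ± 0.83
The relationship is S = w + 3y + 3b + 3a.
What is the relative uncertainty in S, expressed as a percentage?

Each term contributes (cᵢ δxᵢ)² to (δS)²:
  (δw)² = 0.0400;  (3·δy)² = 8.64;  (3·δb)² = 1090;  (3·δa)² = 6.20
δS = √(1100) = 33.2
S = 713, so δS/S = 33.2/713 = 0.0466.

4.66%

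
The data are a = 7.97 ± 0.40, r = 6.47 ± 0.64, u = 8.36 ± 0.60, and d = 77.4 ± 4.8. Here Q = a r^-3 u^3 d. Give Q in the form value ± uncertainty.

1330 ± 499

Relative error in a monomial: (δQ/Q)² = Σ (nᵢ · δxᵢ/xᵢ)².
  (1·δa/a)² = (1×0.0502)² = 0.00252;  (-3·δr/r)² = (-3×0.0989)² = 0.0881;  (3·δu/u)² = (3×0.0718)² = 0.0464;  (1·δd/d)² = (1×0.0620)² = 0.00385
δQ/Q = √(0.141) = 0.375
Q = 1330, so δQ = 0.375 × 1330 = 499.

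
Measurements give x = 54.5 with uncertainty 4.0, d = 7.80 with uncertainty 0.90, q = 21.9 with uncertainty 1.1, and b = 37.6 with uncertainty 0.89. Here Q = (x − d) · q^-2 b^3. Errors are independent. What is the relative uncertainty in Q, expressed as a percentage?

Let u = x − d = 46.7. δu = √(δx² + δd²) = √(16.0 + 0.810) = 4.10, so δu/u = 0.0878.
Q is then a monomial in u, q, b:
δQ/Q = √((δu/u)² + (-2·δq/q)² + (3·δb/b)²) = √(0.00771 + 0.0101 + 0.00504) = 0.151

15.1%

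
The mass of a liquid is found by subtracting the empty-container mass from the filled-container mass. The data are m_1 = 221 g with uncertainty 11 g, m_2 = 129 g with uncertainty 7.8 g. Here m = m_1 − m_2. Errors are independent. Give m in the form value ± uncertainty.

92.0 ± 13.5 g

m is a linear combination, so absolute uncertainties add in quadrature:
  (δm_1)² = 121;  (δm_2)² = 60.8
δm = √(182) = 13.5 g
m = 92.0 g.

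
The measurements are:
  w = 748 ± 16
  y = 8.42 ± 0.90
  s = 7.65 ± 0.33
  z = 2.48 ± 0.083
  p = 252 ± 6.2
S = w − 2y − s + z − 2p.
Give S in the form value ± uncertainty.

222 ± 20.3

Sums and differences: (δS)² = Σ (cᵢ δxᵢ)².
  (δw)² = 256;  (2·δy)² = 3.24;  (δs)² = 0.109;  (δz)² = 0.00689;  (2·δp)² = 154
δS = √(413) = 20.3
S = 222.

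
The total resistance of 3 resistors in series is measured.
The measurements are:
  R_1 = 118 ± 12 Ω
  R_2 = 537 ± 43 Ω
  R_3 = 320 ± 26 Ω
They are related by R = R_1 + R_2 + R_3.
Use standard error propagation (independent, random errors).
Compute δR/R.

0.0530

Sums and differences: (δR)² = Σ (cᵢ δxᵢ)².
  (δR_1)² = 144;  (δR_2)² = 1850;  (δR_3)² = 676
δR = √(2670) = 51.7 Ω
R = 975 Ω, so δR/R = 51.7/975 = 0.0530.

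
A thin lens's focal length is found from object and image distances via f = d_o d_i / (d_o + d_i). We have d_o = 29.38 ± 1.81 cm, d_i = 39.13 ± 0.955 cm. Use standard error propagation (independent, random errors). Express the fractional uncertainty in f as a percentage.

∂f/∂d_o = (d_i/(d_o+d_i))² = 0.326;  ∂f/∂d_i = (d_o/(d_o+d_i))² = 0.184
δf = √((∂f/∂d_o · δd_o)² + (∂f/∂d_i · δd_i)²) = √(0.349 + 0.0308) = 0.616 cm
f = 16.78 cm, so δf/f = 0.616/16.78 = 0.0367.

3.67%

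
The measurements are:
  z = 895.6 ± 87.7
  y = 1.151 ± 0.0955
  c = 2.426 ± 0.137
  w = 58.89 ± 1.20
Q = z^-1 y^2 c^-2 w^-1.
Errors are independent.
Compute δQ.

9.57e-07

For a monomial Q ∝ z^-1, y^2, c^-2, w^-1, fractional errors add in quadrature:
  (-1·δz/z)² = (-1×0.0979)² = 0.00959;  (2·δy/y)² = (2×0.0830)² = 0.0275;  (-2·δc/c)² = (-2×0.0565)² = 0.0128;  (-1·δw/w)² = (-1×0.0204)² = 0.000415
δQ/Q = √(0.0503) = 0.224
Q = 4.268e-06, so δQ = 0.224 × 4.268e-06 = 9.57e-07.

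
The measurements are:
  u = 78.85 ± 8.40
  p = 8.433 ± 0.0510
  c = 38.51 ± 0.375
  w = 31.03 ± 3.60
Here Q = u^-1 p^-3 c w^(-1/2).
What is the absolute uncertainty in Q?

1.8e-05

Since Q is a product/quotient, work with relative uncertainties:
  (-1·δu/u)² = (-1×0.107)² = 0.0113;  (-3·δp/p)² = (-3×0.00605)² = 0.000329;  (1·δc/c)² = (1×0.00974)² = 9.48e-05;  (−½·δw/w)² = (-0.5×0.116)² = 0.00336
δQ/Q = √(0.0151) = 0.123
Q = 0.0001462, so δQ = 0.123 × 0.0001462 = 1.8e-05.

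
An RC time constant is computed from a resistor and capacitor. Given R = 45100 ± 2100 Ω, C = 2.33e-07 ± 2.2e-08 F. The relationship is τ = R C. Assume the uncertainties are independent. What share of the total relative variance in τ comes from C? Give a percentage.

(δτ/τ)² = (1·δR/R)² + (1·δC/C)²
  R term: (1×0.0466)² = 0.00217
  C term: (1×0.0944)² = 0.00892
Total = 0.0111. Share from C = 0.00892/0.0111 = 0.804.

80.4%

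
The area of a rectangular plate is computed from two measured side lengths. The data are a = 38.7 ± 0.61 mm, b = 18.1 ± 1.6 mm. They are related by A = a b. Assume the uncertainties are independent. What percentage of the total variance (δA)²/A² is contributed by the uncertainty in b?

(δA/A)² = (1·δa/a)² + (1·δb/b)²
  a term: (1×0.0158)² = 0.000248
  b term: (1×0.0884)² = 0.00781
Total = 0.00806. Share from b = 0.00781/0.00806 = 0.969.

96.9%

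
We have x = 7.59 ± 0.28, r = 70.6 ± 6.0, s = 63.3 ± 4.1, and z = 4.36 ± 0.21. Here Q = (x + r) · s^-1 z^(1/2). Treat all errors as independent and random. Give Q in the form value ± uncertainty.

Let u = x + r = 78.2. δu = √(δx² + δr²) = √(0.0784 + 36.0) = 6.01, so δu/u = 0.0768.
Q is then a monomial in u, s, z:
δQ/Q = √((δu/u)² + (-1·δs/s)² + (½·δz/z)²) = √(0.00590 + 0.00420 + 0.000580) = 0.103
Q = 2.58, so δQ = 0.103 × 2.58 = 0.267.

2.58 ± 0.267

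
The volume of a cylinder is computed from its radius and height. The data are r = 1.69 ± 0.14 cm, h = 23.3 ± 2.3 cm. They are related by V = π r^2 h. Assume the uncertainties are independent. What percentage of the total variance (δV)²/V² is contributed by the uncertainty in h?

(δV/V)² = (2·δr/r)² + (1·δh/h)²
  r term: (2×0.0828)² = 0.0275
  h term: (1×0.0987)² = 0.00974
Total = 0.0372. Share from h = 0.00974/0.0372 = 0.262.

26.2%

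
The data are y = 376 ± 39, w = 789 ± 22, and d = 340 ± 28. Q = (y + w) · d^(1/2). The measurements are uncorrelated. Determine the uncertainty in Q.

Let u = y + w = 1160. δu = √(δy² + δw²) = √(1520 + 484) = 44.8, so δu/u = 0.0384.
Q is then a monomial in u, d:
δQ/Q = √((δu/u)² + (½·δd/d)²) = √(0.00148 + 0.00170) = 0.0563
Q = 21500, so δQ = 0.0563 × 21500 = 1210.

1210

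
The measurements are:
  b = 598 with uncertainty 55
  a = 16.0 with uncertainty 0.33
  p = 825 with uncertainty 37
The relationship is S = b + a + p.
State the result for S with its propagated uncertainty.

1440 ± 66.3

For a sum/difference, combine absolute errors in quadrature:
  (δb)² = 3020;  (δa)² = 0.109;  (δp)² = 1370
δS = √(4390) = 66.3
S = 1440.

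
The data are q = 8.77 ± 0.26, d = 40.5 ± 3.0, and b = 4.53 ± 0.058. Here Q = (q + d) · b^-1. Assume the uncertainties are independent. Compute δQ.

Let u = q + d = 49.3. δu = √(δq² + δd²) = √(0.0676 + 9.00) = 3.01, so δu/u = 0.0611.
Q is then a monomial in u, b:
δQ/Q = √((δu/u)² + (-1·δb/b)²) = √(0.00374 + 0.000164) = 0.0624
Q = 10.9, so δQ = 0.0624 × 10.9 = 0.679.

0.679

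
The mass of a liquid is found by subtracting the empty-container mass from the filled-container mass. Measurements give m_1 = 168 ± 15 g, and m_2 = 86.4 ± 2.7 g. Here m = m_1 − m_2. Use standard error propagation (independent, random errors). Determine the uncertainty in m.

m is a linear combination, so absolute uncertainties add in quadrature:
  (δm_1)² = 225;  (δm_2)² = 7.29
δm = √(232) = 15.2 g

15.2 g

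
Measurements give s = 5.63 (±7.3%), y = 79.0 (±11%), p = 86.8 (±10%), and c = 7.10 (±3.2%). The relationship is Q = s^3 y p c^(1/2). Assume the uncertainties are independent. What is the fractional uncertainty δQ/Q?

Q is a product of powers, so relative uncertainties combine in quadrature:
  (3·δs/s)² = (3×0.0730)² = 0.0480;  (1·δy/y)² = (1×0.110)² = 0.0121;  (1·δp/p)² = (1×0.100)² = 0.0100;  (½·δc/c)² = (0.5×0.0320)² = 0.000256
δQ/Q = √(0.0703) = 0.265

0.265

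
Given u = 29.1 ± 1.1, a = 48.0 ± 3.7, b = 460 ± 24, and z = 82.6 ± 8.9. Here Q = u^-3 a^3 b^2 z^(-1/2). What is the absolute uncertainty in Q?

29600

Since Q is a product/quotient, work with relative uncertainties:
  (-3·δu/u)² = (-3×0.0378)² = 0.0129;  (3·δa/a)² = (3×0.0771)² = 0.0535;  (2·δb/b)² = (2×0.0522)² = 0.0109;  (−½·δz/z)² = (-0.5×0.108)² = 0.00290
δQ/Q = √(0.0801) = 0.283
Q = 1.04e+05, so δQ = 0.283 × 1.04e+05 = 29600.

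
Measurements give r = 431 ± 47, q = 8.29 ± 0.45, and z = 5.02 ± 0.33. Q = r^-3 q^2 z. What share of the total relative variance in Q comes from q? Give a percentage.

9.57%

(δQ/Q)² = (-3·δr/r)² + (2·δq/q)² + (1·δz/z)²
  r term: (-3×0.109)² = 0.107
  q term: (2×0.0543)² = 0.0118
  z term: (1×0.0657)² = 0.00432
Total = 0.123. Share from q = 0.0118/0.123 = 0.0957.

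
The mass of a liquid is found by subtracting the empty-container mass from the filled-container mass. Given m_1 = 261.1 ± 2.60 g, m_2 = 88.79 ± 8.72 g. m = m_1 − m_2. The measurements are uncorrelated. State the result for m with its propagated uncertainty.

Each term contributes (cᵢ δxᵢ)² to (δm)²:
  (δm_1)² = 6.76;  (δm_2)² = 76.0
δm = √(82.8) = 9.10 g
m = 172.3 g.

172.3 ± 9.10 g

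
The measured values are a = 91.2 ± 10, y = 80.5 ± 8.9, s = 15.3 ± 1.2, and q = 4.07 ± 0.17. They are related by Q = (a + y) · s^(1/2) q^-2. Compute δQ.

4.90

Let u = a + y = 172. δu = √(δa² + δy²) = √(100 + 79.2) = 13.4, so δu/u = 0.0780.
Q is then a monomial in u, s, q:
δQ/Q = √((δu/u)² + (½·δs/s)² + (-2·δq/q)²) = √(0.00608 + 0.00154 + 0.00698) = 0.121
Q = 40.5, so δQ = 0.121 × 40.5 = 4.90.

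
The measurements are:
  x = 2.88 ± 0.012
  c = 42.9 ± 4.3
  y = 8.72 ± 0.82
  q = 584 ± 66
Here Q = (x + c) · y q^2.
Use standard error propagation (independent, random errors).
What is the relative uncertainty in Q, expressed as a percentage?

26.2%

Let u = x + c = 45.8. δu = √(δx² + δc²) = √(0.000144 + 18.5) = 4.30, so δu/u = 0.0939.
Q is then a monomial in u, y, q:
δQ/Q = √((δu/u)² + (1·δy/y)² + (2·δq/q)²) = √(0.00882 + 0.00884 + 0.0511) = 0.262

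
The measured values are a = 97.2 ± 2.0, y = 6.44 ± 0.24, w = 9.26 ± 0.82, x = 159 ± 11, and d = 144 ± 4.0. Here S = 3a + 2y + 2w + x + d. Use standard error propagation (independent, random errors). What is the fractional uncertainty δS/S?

0.0212

Absolute uncertainties add in quadrature for a linear combination:
  (3·δa)² = 36.0;  (2·δy)² = 0.230;  (2·δw)² = 2.69;  (δx)² = 121;  (δd)² = 16.0
δS = √(176) = 13.3
S = 626, so δS/S = 13.3/626 = 0.0212.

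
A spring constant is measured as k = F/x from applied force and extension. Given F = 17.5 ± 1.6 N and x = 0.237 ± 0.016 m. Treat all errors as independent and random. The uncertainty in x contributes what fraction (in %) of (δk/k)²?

(δk/k)² = (1·δF/F)² + (-1·δx/x)²
  F term: (1×0.0914)² = 0.00836
  x term: (-1×0.0675)² = 0.00456
Total = 0.0129. Share from x = 0.00456/0.0129 = 0.353.

35.3%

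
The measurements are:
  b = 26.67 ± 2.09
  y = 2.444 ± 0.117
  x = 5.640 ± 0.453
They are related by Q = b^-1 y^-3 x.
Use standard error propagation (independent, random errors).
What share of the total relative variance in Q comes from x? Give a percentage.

(δQ/Q)² = (-1·δb/b)² + (-3·δy/y)² + (1·δx/x)²
  b term: (-1×0.0784)² = 0.00614
  y term: (-3×0.0479)² = 0.0206
  x term: (1×0.0803)² = 0.00645
Total = 0.0332. Share from x = 0.00645/0.0332 = 0.194.

19.4%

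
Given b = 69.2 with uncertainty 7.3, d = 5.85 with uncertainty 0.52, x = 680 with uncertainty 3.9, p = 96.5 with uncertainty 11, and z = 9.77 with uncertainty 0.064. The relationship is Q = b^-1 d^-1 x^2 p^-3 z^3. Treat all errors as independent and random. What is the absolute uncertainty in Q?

0.438

Each factor contributes (exponent × relative error)² to (δQ/Q)²:
  (-1·δb/b)² = (-1×0.105)² = 0.0111;  (-1·δd/d)² = (-1×0.0889)² = 0.00790;  (2·δx/x)² = (2×0.00574)² = 0.000132;  (-3·δp/p)² = (-3×0.114)² = 0.117;  (3·δz/z)² = (3×0.00655)² = 0.000386
δQ/Q = √(0.136) = 0.369
Q = 1.19, so δQ = 0.369 × 1.19 = 0.438.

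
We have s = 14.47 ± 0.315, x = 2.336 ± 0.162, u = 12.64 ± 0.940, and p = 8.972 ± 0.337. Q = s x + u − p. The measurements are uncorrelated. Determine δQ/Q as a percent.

Let w = s·x = 33.80. δw/w = √((1·δs/s)² + (1·δx/x)²) = √(0.000474 + 0.00481) = 0.0727, so δw = 2.46.
Q = w + u − p: δQ = √(δw² + δu² + δp²) = √(6.04 + 0.884 + 0.114) = 2.65
Q = 37.47, so δQ/Q = 2.65/37.47 = 0.0708.

7.08%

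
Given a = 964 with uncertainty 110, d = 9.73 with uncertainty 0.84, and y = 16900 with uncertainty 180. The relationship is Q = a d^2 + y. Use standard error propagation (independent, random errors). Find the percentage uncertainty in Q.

17.5%

Let p = a·d^2 = 91300. δp/p = √((1·δa/a)² + (2·δd/d)²) = √(0.0130 + 0.0298) = 0.207, so δp = 18900.
Q = p + y: δQ = √(δp² + δy²) = √(3.57e+08 + 32400) = 18900
Q = 1.08e+05, so δQ/Q = 18900/1.08e+05 = 0.175.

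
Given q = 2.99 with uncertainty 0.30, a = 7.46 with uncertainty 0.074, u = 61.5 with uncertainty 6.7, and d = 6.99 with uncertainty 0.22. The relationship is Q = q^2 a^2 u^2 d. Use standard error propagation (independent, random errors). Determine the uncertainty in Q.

Since Q is a product/quotient, work with relative uncertainties:
  (2·δq/q)² = (2×0.100)² = 0.0403;  (2·δa/a)² = (2×0.00992)² = 0.000394;  (2·δu/u)² = (2×0.109)² = 0.0475;  (1·δd/d)² = (1×0.0315)² = 0.000991
δQ/Q = √(0.0891) = 0.299
Q = 1.32e+07, so δQ = 0.299 × 1.32e+07 = 3.93e+06.

3.93e+06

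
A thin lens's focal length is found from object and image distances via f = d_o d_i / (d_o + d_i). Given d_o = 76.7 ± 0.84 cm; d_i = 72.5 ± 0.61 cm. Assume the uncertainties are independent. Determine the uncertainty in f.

0.256 cm

∂f/∂d_o = (d_i/(d_o+d_i))² = 0.236;  ∂f/∂d_i = (d_o/(d_o+d_i))² = 0.264
δf = √((∂f/∂d_o · δd_o)² + (∂f/∂d_i · δd_i)²) = √(0.0393 + 0.0260) = 0.256 cm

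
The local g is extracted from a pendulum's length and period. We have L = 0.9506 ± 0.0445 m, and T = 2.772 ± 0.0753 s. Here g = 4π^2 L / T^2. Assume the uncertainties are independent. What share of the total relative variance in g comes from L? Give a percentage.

42.6%

(δg/g)² = (1·δL/L)² + (-2·δT/T)²
  L term: (1×0.0468)² = 0.00219
  T term: (-2×0.0272)² = 0.00295
Total = 0.00514. Share from L = 0.00219/0.00514 = 0.426.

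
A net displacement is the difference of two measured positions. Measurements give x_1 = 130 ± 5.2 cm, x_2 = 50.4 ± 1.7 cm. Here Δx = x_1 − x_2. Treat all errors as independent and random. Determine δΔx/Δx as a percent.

Sums and differences: (δΔx)² = Σ (cᵢ δxᵢ)².
  (δx_1)² = 27.0;  (δx_2)² = 2.89
δΔx = √(29.9) = 5.47 cm
Δx = 79.6 cm, so δΔx/Δx = 5.47/79.6 = 0.0687.

6.87%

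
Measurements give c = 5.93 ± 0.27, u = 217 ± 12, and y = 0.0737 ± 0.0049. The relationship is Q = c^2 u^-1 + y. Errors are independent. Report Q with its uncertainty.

Let p = c^2·u^-1 = 0.162. δp/p = √((2·δc/c)² + (-1·δu/u)²) = √(0.00829 + 0.00306) = 0.107, so δp = 0.0173.
Q = p + y: δQ = √(δp² + δy²) = √(0.000298 + 2.4e-05) = 0.0179
Q = 0.236.

0.236 ± 0.0179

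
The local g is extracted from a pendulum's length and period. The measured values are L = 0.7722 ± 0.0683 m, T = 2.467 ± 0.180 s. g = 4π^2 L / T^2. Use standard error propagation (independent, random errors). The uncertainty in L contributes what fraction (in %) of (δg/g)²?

26.9%

(δg/g)² = (1·δL/L)² + (-2·δT/T)²
  L term: (1×0.0884)² = 0.00782
  T term: (-2×0.0730)² = 0.0213
Total = 0.0291. Share from L = 0.00782/0.0291 = 0.269.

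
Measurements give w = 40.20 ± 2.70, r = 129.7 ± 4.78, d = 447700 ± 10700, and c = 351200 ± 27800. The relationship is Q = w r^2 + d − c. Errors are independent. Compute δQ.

73700

Let p = w·r^2 = 676200. δp/p = √((1·δw/w)² + (2·δr/r)²) = √(0.00451 + 0.00543) = 0.0997, so δp = 67400.
Q = p + d − c: δQ = √(δp² + δd² + δc²) = √(4.55e+09 + 1.14e+08 + 7.73e+08) = 73700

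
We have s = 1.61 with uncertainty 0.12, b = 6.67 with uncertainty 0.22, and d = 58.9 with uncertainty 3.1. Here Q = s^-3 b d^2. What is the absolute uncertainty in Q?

1380

Relative error in a monomial: (δQ/Q)² = Σ (nᵢ · δxᵢ/xᵢ)².
  (-3·δs/s)² = (-3×0.0745)² = 0.0500;  (1·δb/b)² = (1×0.0330)² = 0.00109;  (2·δd/d)² = (2×0.0526)² = 0.0111
δQ/Q = √(0.0622) = 0.249
Q = 5540, so δQ = 0.249 × 5540 = 1380.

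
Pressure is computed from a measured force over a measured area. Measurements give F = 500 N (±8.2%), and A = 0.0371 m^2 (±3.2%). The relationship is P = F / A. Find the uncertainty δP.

1190 Pa

Since P is a product/quotient, work with relative uncertainties:
  (1·δF/F)² = (1×0.0820)² = 0.00672;  (-1·δA/A)² = (-1×0.0320)² = 0.00102
δP/P = √(0.00775) = 0.0880
P = 13500 Pa, so δP = 0.0880 × 13500 = 1190 Pa.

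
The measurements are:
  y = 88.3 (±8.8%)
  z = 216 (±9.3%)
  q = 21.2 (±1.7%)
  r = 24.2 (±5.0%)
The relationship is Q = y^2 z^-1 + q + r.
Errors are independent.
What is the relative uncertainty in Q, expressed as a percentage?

Let p = y^2·z^-1 = 36.1. δp/p = √((2·δy/y)² + (-1·δz/z)²) = √(0.0310 + 0.00865) = 0.199, so δp = 7.19.
Q = p + q + r: δQ = √(δp² + δq² + δr²) = √(51.6 + 0.130 + 1.46) = 7.30
Q = 81.5, so δQ/Q = 7.30/81.5 = 0.0895.

8.95%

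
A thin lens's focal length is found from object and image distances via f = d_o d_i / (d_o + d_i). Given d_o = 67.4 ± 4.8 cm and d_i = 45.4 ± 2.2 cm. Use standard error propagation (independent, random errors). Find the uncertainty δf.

∂f/∂d_o = (d_i/(d_o+d_i))² = 0.162;  ∂f/∂d_i = (d_o/(d_o+d_i))² = 0.357
δf = √((∂f/∂d_o · δd_o)² + (∂f/∂d_i · δd_i)²) = √(0.605 + 0.617) = 1.11 cm

1.11 cm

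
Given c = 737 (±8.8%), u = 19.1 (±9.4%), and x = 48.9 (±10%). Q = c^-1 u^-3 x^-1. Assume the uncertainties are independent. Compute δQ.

1.24e-09

Q is a product of powers, so relative uncertainties combine in quadrature:
  (-1·δc/c)² = (-1×0.0880)² = 0.00774;  (-3·δu/u)² = (-3×0.0940)² = 0.0795;  (-1·δx/x)² = (-1×0.100)² = 0.0100
δQ/Q = √(0.0973) = 0.312
Q = 3.98e-09, so δQ = 0.312 × 3.98e-09 = 1.24e-09.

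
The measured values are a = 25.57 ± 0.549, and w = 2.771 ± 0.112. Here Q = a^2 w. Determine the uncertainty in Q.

107

Q is a product of powers, so relative uncertainties combine in quadrature:
  (2·δa/a)² = (2×0.0215)² = 0.00184;  (1·δw/w)² = (1×0.0404)² = 0.00163
δQ/Q = √(0.00348) = 0.0590
Q = 1812, so δQ = 0.0590 × 1812 = 107.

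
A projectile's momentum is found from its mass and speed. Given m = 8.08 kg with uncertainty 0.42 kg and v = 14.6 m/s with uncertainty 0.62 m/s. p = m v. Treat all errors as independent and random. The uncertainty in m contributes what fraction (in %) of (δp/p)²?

60.0%

(δp/p)² = (1·δm/m)² + (1·δv/v)²
  m term: (1×0.0520)² = 0.00270
  v term: (1×0.0425)² = 0.00180
Total = 0.00451. Share from m = 0.00270/0.00451 = 0.600.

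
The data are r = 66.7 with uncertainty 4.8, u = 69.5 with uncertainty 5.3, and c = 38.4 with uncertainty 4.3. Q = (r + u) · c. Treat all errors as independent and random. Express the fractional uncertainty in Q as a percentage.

Let w = r + u = 136. δw = √(δr² + δu²) = √(23.0 + 28.1) = 7.15, so δw/w = 0.0525.
Q is then a monomial in w, c:
δQ/Q = √((δw/w)² + (1·δc/c)²) = √(0.00276 + 0.0125) = 0.124

12.4%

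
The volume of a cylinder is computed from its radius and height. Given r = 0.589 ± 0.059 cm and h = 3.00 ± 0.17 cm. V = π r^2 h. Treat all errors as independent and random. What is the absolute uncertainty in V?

0.681 cm^3

V is a product of powers, so relative uncertainties combine in quadrature:
  (2·δr/r)² = (2×0.100)² = 0.0401;  (1·δh/h)² = (1×0.0567)² = 0.00321
δV/V = √(0.0433) = 0.208
V = 3.27 cm^3, so δV = 0.208 × 3.27 = 0.681 cm^3.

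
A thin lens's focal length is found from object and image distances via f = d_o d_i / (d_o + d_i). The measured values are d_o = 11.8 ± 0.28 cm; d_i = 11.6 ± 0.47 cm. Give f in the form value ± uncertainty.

5.85 ± 0.138 cm

∂f/∂d_o = (d_i/(d_o+d_i))² = 0.246;  ∂f/∂d_i = (d_o/(d_o+d_i))² = 0.254
δf = √((∂f/∂d_o · δd_o)² + (∂f/∂d_i · δd_i)²) = √(0.00473 + 0.0143) = 0.138 cm
f = 5.85 cm.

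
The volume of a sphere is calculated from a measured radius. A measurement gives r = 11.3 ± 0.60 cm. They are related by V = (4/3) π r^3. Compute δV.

V is a product of powers, so relative uncertainties combine in quadrature:
  (3·δr/r)² = (3×0.0531)² = 0.0254
δV/V = √(0.0254) = 0.159
V = 6040 cm^3, so δV = 0.159 × 6040 = 963 cm^3.

963 cm^3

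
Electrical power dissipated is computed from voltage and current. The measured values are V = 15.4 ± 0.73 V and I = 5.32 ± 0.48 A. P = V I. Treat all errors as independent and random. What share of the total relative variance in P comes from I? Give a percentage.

78.4%

(δP/P)² = (1·δV/V)² + (1·δI/I)²
  V term: (1×0.0474)² = 0.00225
  I term: (1×0.0902)² = 0.00814
Total = 0.0104. Share from I = 0.00814/0.0104 = 0.784.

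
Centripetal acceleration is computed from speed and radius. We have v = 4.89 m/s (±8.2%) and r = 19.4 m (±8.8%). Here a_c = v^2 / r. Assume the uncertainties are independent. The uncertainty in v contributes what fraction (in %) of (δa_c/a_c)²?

(δa_c/a_c)² = (2·δv/v)² + (-1·δr/r)²
  v term: (2×0.0820)² = 0.0269
  r term: (-1×0.0880)² = 0.00774
Total = 0.0346. Share from v = 0.0269/0.0346 = 0.776.

77.6%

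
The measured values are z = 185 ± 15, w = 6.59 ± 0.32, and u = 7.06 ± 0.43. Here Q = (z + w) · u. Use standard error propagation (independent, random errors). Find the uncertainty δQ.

Let h = z + w = 192. δh = √(δz² + δw²) = √(225 + 0.102) = 15.0, so δh/h = 0.0783.
Q is then a monomial in h, u:
δQ/Q = √((δh/h)² + (1·δu/u)²) = √(0.00613 + 0.00371) = 0.0992
Q = 1350, so δQ = 0.0992 × 1350 = 134.

134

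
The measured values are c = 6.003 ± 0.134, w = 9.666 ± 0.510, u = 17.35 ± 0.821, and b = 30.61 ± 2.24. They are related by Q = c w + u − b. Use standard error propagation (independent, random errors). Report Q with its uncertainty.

Let p = c·w = 58.02. δp/p = √((1·δc/c)² + (1·δw/w)²) = √(0.000498 + 0.00278) = 0.0573, so δp = 3.32.
Q = p + u − b: δQ = √(δp² + δu² + δb²) = √(11.1 + 0.674 + 5.02) = 4.09
Q = 44.76.

44.76 ± 4.09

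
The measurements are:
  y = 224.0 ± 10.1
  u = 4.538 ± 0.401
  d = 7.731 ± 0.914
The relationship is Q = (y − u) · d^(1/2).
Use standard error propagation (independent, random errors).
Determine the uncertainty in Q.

Let w = y − u = 219.5. δw = √(δy² + δu²) = √(102 + 0.161) = 10.1, so δw/w = 0.0461.
Q is then a monomial in w, d:
δQ/Q = √((δw/w)² + (½·δd/d)²) = √(0.00212 + 0.00349) = 0.0749
Q = 610.2, so δQ = 0.0749 × 610.2 = 45.7.

45.7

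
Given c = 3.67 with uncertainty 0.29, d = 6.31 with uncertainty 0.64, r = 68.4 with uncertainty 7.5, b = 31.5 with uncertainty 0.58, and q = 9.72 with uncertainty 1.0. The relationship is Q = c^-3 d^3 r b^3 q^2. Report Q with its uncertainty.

(1.03 ± 0.466) × 10^9

Q is a product of powers, so relative uncertainties combine in quadrature:
  (-3·δc/c)² = (-3×0.0790)² = 0.0562;  (3·δd/d)² = (3×0.101)² = 0.0926;  (1·δr/r)² = (1×0.110)² = 0.0120;  (3·δb/b)² = (3×0.0184)² = 0.00305;  (2·δq/q)² = (2×0.103)² = 0.0423
δQ/Q = √(0.206) = 0.454
Q = 1.03e+09, so δQ = 0.454 × 1.03e+09 = 4.66e+08.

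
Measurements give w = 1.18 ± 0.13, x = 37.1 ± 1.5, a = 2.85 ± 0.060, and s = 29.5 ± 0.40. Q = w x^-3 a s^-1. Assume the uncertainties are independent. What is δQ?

3.7e-07

Each factor contributes (exponent × relative error)² to (δQ/Q)²:
  (1·δw/w)² = (1×0.110)² = 0.0121;  (-3·δx/x)² = (-3×0.0404)² = 0.0147;  (1·δa/a)² = (1×0.0211)² = 0.000443;  (-1·δs/s)² = (-1×0.0136)² = 0.000184
δQ/Q = √(0.0275) = 0.166
Q = 2.23e-06, so δQ = 0.166 × 2.23e-06 = 3.7e-07.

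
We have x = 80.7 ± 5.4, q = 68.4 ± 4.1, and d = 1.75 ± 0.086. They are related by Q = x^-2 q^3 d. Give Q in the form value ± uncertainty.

86.0 ± 19.7

Products/powers → add relative errors in quadrature, weighted by exponent:
  (-2·δx/x)² = (-2×0.0669)² = 0.0179;  (3·δq/q)² = (3×0.0599)² = 0.0323;  (1·δd/d)² = (1×0.0491)² = 0.00242
δQ/Q = √(0.0527) = 0.229
Q = 86.0, so δQ = 0.229 × 86.0 = 19.7.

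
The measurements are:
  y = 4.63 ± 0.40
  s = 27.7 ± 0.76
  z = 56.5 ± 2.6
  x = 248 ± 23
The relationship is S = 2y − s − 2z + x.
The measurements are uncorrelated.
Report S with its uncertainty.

117 ± 23.6

For a sum/difference, combine absolute errors in quadrature:
  (2·δy)² = 0.640;  (δs)² = 0.578;  (2·δz)² = 27.0;  (δx)² = 529
δS = √(557) = 23.6
S = 117.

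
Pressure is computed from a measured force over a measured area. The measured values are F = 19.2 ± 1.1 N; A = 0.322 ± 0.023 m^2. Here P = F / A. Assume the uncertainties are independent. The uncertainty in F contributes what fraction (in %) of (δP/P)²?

(δP/P)² = (1·δF/F)² + (-1·δA/A)²
  F term: (1×0.0573)² = 0.00328
  A term: (-1×0.0714)² = 0.00510
Total = 0.00838. Share from F = 0.00328/0.00838 = 0.391.

39.1%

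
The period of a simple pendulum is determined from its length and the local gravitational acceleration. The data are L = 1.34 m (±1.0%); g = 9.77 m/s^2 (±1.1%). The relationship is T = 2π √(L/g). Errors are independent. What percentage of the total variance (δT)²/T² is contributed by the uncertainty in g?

54.8%

(δT/T)² = (½·δL/L)² + (−½·δg/g)²
  L term: (0.5×0.0100)² = 2.5e-05
  g term: (-0.5×0.0110)² = 3.03e-05
Total = 5.53e-05. Share from g = 3.03e-05/5.53e-05 = 0.548.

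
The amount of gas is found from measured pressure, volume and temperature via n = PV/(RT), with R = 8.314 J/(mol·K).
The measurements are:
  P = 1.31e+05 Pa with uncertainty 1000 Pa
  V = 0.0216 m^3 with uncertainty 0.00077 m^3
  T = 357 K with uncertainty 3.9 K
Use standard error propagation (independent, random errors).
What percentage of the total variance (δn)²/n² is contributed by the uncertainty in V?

(δn/n)² = (1·δP/P)² + (1·δV/V)² + (-1·δT/T)²
  P term: (1×0.00763)² = 5.83e-05
  V term: (1×0.0356)² = 0.00127
  T term: (-1×0.0109)² = 0.000119
Total = 0.00145. Share from V = 0.00127/0.00145 = 0.877.

87.7%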